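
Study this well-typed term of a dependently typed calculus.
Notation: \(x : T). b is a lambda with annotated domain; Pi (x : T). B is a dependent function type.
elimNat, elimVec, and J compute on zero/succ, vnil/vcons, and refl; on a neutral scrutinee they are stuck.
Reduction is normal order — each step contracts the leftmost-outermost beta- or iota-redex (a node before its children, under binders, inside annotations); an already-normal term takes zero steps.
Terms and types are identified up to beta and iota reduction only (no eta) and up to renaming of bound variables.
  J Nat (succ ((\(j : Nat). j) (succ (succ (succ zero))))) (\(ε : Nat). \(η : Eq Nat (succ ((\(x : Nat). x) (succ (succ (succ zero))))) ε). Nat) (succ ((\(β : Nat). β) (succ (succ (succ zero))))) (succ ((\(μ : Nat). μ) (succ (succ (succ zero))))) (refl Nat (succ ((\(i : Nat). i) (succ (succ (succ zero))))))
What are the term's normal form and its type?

reduced normal form:
  succ (succ (succ (succ zero)))
the term's type:
  Nat


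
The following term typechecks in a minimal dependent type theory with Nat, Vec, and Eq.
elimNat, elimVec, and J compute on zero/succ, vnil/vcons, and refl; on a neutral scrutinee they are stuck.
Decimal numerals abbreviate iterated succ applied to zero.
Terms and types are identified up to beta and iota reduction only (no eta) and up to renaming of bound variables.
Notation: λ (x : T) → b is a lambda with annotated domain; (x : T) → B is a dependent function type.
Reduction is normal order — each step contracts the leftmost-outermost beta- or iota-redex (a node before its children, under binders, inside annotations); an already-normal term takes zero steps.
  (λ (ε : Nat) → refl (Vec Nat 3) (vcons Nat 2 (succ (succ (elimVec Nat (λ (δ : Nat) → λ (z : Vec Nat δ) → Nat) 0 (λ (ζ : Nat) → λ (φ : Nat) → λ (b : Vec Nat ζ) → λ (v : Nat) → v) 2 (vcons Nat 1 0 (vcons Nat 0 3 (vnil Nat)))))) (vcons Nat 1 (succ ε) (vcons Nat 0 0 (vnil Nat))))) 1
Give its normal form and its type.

reduced normal form:
  refl (Vec Nat 3) (vcons Nat 2 2 (vcons Nat 1 2 (vcons Nat 0 0 (vnil Nat))))
type:
  Eq (Vec Nat 3) (vcons Nat 2 2 (vcons Nat 1 2 (vcons Nat 0 0 (vnil Nat)))) (vcons Nat 2 2 (vcons Nat 1 2 (vcons Nat 0 0 (vnil Nat))))
observation: reduction starts at a beta-redex, and 12 normal-order steps reach the normal form.


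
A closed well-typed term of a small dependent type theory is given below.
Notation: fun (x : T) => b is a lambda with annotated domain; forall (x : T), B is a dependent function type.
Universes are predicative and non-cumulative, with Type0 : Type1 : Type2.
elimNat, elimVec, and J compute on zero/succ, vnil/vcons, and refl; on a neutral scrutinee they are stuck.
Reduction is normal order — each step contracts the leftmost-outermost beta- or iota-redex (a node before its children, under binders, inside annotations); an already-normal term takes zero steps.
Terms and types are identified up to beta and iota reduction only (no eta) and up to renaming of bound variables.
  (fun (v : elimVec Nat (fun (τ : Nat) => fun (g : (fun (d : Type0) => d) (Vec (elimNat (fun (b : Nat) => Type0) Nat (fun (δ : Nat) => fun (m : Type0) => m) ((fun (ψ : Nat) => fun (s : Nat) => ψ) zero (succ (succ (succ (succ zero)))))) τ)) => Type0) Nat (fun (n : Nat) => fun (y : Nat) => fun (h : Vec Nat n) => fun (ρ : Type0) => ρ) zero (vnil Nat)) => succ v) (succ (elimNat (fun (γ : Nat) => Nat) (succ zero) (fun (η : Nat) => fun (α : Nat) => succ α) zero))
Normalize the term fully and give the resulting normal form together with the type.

normal form:
  succ (succ (succ zero))
inferred type:
  Nat
observation: 2 normal-order steps normalize the term, beginning with a beta-redex.


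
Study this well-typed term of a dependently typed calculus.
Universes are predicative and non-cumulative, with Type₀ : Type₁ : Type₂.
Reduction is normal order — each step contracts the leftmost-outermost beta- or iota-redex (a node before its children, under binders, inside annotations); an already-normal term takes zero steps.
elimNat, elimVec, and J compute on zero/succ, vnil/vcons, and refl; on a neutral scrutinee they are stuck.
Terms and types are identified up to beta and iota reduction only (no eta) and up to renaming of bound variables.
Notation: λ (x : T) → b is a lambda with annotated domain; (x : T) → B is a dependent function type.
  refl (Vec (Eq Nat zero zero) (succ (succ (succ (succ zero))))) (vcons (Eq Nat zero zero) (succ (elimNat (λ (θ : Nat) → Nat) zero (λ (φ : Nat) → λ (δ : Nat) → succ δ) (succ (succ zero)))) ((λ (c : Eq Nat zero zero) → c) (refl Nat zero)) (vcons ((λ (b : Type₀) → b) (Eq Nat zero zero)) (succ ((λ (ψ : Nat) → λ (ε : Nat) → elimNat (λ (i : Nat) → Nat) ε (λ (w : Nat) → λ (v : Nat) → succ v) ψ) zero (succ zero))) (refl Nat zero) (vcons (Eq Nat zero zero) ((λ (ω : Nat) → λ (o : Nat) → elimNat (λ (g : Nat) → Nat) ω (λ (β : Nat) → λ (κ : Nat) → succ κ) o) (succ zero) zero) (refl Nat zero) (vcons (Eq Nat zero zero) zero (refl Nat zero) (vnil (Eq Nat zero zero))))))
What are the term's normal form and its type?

normal form:
  refl (Vec (Eq Nat zero zero) (succ (succ (succ (succ zero))))) (vcons (Eq Nat zero zero) (succ (succ (succ zero))) (refl Nat zero) (vcons (Eq Nat zero zero) (succ (succ zero)) (refl Nat zero) (vcons (Eq Nat zero zero) (succ zero) (refl Nat zero) (vcons (Eq Nat zero zero) zero (refl Nat zero) (vnil (Eq Nat zero zero))))))
type:
  Eq (Vec (Eq Nat zero zero) (succ (succ (succ (succ zero))))) (vcons (Eq Nat zero zero) (succ (succ (succ zero))) (refl Nat zero) (vcons (Eq Nat zero zero) (succ (succ zero)) (refl Nat zero) (vcons (Eq Nat zero zero) (succ zero) (refl Nat zero) (vcons (Eq Nat zero zero) zero (refl Nat zero) (vnil (Eq Nat zero zero)))))) (vcons (Eq Nat zero zero) (succ (succ (succ zero))) (refl Nat zero) (vcons (Eq Nat zero zero) (succ (succ zero)) (refl Nat zero) (vcons (Eq Nat zero zero) (succ zero) (refl Nat zero) (vcons (Eq Nat zero zero) zero (refl Nat zero) (vnil (Eq Nat zero zero))))))


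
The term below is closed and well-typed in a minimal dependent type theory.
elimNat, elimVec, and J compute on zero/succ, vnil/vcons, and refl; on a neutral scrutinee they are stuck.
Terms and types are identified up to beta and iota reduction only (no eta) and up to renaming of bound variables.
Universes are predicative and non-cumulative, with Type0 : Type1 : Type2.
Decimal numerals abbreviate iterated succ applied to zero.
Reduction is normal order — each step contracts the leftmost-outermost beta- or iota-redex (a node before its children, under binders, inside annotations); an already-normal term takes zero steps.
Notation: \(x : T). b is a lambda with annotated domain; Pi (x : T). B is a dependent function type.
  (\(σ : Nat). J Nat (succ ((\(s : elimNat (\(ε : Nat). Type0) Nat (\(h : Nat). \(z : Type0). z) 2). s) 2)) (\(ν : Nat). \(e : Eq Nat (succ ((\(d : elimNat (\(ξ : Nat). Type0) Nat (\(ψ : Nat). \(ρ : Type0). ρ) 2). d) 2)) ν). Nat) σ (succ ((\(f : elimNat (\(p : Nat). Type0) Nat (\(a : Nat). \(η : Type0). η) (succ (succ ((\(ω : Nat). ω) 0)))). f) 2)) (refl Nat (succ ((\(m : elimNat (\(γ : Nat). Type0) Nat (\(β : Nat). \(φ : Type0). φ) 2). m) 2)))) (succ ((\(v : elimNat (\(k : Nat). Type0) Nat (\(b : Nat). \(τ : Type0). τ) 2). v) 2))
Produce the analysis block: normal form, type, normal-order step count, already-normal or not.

resulting normal form:
  3
type:
  Nat
normal-order step count: 3
already normal: no
first redex: a beta-redex


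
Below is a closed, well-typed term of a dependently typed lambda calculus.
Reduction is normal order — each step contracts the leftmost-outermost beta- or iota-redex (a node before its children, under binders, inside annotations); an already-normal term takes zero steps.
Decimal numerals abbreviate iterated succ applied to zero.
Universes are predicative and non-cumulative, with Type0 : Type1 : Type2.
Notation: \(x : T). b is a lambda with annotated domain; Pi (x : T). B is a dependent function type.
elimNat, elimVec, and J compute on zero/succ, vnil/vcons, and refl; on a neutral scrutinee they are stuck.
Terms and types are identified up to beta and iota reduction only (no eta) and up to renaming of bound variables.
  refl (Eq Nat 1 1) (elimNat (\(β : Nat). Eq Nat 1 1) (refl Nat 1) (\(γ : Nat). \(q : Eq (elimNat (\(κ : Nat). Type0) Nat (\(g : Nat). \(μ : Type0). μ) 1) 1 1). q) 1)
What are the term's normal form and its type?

normal form:
  refl (Eq Nat 1 1) (refl Nat 1)
type:
  Eq (Eq Nat 1 1) (refl Nat 1) (refl Nat 1)
observation: the first redex contracted is an elimNat iota-redex; the normal form is reached in 4 normal-order steps.


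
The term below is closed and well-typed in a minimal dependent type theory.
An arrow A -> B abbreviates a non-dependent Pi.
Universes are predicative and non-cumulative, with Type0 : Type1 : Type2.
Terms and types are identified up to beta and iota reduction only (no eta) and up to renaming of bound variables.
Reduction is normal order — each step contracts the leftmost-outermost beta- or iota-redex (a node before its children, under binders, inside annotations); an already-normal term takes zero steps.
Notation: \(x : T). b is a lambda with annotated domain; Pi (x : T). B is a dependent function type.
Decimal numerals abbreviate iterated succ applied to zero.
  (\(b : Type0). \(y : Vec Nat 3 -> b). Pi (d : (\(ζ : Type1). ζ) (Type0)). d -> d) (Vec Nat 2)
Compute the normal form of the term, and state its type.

normal form:
  \(b : Vec Nat 3 -> Vec Nat 2). Pi (y : Type0). y -> y
the term's type:
  (Vec Nat 3 -> Vec Nat 2) -> Type1
observation: the term reaches its normal form after 2 normal-order steps.


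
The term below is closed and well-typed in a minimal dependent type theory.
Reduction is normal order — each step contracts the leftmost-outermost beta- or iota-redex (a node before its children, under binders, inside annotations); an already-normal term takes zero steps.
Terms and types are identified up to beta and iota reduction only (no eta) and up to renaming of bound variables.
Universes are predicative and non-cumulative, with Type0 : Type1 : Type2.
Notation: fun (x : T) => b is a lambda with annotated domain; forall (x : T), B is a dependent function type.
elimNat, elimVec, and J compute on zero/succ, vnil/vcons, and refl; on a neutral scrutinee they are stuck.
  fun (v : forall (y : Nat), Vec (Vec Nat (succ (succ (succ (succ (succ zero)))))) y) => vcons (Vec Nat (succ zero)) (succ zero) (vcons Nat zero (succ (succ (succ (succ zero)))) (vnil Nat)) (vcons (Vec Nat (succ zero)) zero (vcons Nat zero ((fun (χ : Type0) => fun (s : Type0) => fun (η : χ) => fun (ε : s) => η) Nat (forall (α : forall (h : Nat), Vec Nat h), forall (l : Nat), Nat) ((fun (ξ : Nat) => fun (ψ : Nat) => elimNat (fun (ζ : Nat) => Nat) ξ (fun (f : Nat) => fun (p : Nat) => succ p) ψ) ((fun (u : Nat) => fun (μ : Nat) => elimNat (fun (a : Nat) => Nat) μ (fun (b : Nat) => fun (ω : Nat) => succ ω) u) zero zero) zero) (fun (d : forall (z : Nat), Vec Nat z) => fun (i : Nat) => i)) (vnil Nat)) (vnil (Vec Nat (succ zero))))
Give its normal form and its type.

reduced normal form:
  fun (v : forall (y : Nat), Vec (Vec Nat (succ (succ (succ (succ (succ zero)))))) y) => vcons (Vec Nat (succ zero)) (succ zero) (vcons Nat zero (succ (succ (succ (succ zero)))) (vnil Nat)) (vcons (Vec Nat (succ zero)) zero (vcons Nat zero zero (vnil Nat)) (vnil (Vec Nat (succ zero))))
the term's type:
  forall (v : forall (y : Nat), Vec (Vec Nat (succ (succ (succ (succ (succ zero)))))) y), Vec (Vec Nat (succ zero)) (succ (succ zero))
observation: normalization takes exactly 10 steps under the normal-order strategy.


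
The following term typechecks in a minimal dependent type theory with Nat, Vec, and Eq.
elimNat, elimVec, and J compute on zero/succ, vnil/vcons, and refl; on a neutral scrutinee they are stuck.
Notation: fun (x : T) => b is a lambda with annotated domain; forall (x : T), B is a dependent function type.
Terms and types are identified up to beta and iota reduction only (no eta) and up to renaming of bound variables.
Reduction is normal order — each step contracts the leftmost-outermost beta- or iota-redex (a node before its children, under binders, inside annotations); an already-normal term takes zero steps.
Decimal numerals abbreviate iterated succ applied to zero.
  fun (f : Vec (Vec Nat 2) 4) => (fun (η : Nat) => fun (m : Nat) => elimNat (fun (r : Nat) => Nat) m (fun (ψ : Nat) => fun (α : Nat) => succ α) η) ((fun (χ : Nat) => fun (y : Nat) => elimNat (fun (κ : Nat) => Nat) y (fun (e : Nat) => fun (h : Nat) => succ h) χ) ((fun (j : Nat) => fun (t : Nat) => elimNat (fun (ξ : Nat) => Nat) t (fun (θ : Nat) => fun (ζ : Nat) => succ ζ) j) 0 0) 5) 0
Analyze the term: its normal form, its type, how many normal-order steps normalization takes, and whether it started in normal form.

reduced normal form:
  fun (f : Vec (Vec Nat 2) 4) => 5
the term's type:
  forall (f : Vec (Vec Nat 2) 4), Nat
steps to reach normal form (normal order): 24
term was already normal: no
first redex: a beta-redex


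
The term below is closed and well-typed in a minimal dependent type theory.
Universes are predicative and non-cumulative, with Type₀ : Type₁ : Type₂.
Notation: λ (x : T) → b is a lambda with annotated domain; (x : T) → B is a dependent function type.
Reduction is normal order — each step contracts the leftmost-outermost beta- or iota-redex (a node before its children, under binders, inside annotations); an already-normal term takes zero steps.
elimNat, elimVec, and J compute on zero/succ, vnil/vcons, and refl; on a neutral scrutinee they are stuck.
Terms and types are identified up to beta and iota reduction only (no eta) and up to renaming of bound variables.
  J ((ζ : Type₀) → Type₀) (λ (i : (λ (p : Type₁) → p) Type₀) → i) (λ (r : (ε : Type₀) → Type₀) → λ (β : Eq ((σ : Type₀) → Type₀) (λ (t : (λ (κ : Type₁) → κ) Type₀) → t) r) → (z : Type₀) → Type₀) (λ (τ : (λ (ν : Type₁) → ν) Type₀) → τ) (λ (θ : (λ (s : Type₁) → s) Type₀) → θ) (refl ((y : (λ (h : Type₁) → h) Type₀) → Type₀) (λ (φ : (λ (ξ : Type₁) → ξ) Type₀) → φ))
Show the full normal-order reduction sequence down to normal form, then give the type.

reduction (normal order):
  J ((ζ : Type₀) → Type₀) (λ (i : (λ (p : Type₁) → p) Type₀) → i) (λ (r : (ε : Type₀) → Type₀) → λ (β : Eq ((σ : Type₀) → Type₀) (λ (t : (λ (κ : Type₁) → κ) Type₀) → t) r) → (z : Type₀) → Type₀) (λ (τ : (λ (ν : Type₁) → ν) Type₀) → τ) (λ (θ : (λ (s : Type₁) → s) Type₀) → θ) (refl ((y : (λ (h : Type₁) → h) Type₀) → Type₀) (λ (φ : (λ (ξ : Type₁) → ξ) Type₀) → φ))
  ~> λ (ζ : (λ (i : Type₁) → i) Type₀) → ζ
  ~> λ (ζ : Type₀) → ζ
inferred type:
  (ζ : Type₀) → Type₀


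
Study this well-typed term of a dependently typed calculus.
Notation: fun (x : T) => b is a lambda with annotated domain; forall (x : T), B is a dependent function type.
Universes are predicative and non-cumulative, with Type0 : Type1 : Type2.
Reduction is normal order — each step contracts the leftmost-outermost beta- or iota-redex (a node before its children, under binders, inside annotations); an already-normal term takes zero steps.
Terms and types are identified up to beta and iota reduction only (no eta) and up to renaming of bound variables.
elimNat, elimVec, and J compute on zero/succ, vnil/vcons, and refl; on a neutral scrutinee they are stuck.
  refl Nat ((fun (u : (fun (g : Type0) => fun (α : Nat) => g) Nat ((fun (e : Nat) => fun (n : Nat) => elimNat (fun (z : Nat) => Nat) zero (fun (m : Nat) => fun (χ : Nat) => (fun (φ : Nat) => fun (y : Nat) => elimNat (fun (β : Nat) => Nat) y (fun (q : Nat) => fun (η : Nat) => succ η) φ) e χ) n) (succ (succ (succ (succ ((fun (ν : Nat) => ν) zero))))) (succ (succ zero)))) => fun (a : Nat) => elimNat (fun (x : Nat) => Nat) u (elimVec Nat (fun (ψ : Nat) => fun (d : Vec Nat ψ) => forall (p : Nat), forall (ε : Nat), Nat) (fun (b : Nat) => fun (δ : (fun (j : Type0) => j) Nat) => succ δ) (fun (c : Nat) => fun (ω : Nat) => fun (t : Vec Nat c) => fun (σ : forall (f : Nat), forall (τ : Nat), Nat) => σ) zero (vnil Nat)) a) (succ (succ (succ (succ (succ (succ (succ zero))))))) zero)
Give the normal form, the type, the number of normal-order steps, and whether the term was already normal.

resulting normal form:
  refl Nat (succ (succ (succ (succ (succ (succ (succ zero)))))))
the term's type:
  Eq Nat (succ (succ (succ (succ (succ (succ (succ zero))))))) (succ (succ (succ (succ (succ (succ (succ zero)))))))
steps to reach normal form (normal order): 3
already normal: no
first redex: a beta-redex


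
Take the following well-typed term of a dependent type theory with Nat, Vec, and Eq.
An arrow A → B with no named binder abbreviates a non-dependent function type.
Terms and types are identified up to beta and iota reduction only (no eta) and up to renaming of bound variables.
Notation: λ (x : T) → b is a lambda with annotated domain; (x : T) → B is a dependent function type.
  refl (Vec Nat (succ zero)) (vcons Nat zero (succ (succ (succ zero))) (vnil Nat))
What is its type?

the term's type:
  Eq (Vec Nat (succ zero)) (vcons Nat zero (succ (succ (succ zero))) (vnil Nat)) (vcons Nat zero (succ (succ (succ zero))) (vnil Nat))


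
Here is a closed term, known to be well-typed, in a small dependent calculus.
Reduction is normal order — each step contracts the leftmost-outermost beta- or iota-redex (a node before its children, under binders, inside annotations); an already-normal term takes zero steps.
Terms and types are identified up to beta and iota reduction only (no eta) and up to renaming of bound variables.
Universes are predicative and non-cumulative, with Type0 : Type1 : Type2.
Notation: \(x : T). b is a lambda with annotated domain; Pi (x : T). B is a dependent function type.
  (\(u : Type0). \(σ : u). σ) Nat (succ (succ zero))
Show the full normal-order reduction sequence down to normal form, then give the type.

reduction (normal order):
  (\(u : Type0). \(σ : u). σ) Nat (succ (succ zero))
  ~> (\(u : Nat). u) (succ (succ zero))
  ~> succ (succ zero)
type:
  Nat


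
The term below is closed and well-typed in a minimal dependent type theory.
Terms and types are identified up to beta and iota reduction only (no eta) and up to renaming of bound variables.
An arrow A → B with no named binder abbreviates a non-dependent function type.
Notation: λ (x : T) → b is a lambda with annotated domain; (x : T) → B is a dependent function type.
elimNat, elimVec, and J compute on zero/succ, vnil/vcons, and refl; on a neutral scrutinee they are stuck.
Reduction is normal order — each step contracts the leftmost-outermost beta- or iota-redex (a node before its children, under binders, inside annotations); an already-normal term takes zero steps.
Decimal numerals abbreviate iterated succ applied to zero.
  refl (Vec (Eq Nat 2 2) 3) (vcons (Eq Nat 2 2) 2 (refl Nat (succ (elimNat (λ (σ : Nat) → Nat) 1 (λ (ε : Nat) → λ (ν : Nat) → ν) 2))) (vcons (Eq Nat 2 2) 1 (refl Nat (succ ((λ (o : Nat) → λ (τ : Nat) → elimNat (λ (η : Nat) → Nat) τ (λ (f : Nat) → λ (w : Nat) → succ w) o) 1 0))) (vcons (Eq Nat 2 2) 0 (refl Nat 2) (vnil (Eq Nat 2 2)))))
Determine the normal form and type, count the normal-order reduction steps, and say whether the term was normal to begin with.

normal form:
  refl (Vec (Eq Nat 2 2) 3) (vcons (Eq Nat 2 2) 2 (refl Nat 2) (vcons (Eq Nat 2 2) 1 (refl Nat 2) (vcons (Eq Nat 2 2) 0 (refl Nat 2) (vnil (Eq Nat 2 2)))))
type:
  Eq (Vec (Eq Nat 2 2) 3) (vcons (Eq Nat 2 2) 2 (refl Nat 2) (vcons (Eq Nat 2 2) 1 (refl Nat 2) (vcons (Eq Nat 2 2) 0 (refl Nat 2) (vnil (Eq Nat 2 2))))) (vcons (Eq Nat 2 2) 2 (refl Nat 2) (vcons (Eq Nat 2 2) 1 (refl Nat 2) (vcons (Eq Nat 2 2) 0 (refl Nat 2) (vnil (Eq Nat 2 2)))))
steps to reach normal form (normal order): 13
already normal: no
first redex: an elimNat iota-redex


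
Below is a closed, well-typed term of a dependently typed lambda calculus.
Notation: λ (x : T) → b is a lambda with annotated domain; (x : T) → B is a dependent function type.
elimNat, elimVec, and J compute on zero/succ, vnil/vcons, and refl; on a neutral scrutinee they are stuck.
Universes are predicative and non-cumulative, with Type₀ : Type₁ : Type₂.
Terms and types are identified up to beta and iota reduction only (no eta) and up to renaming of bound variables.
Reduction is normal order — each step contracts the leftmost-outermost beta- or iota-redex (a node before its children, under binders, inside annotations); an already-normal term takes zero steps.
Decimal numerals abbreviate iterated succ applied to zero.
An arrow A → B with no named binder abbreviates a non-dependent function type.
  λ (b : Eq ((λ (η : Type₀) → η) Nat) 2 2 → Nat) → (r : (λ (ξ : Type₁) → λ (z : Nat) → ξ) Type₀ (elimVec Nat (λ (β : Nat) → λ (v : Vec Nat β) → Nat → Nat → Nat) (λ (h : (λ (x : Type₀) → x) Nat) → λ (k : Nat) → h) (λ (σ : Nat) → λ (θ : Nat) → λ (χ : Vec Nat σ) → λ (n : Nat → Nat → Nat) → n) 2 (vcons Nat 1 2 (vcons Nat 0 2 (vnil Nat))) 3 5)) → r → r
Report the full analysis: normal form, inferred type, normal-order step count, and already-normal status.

reduced normal form:
  λ (b : Eq Nat 2 2 → Nat) → (η : Type₀) → η → η
the term's type:
  (Eq Nat 2 2 → Nat) → Type₁
steps to reach normal form (normal order): 3
term was already normal: no
first redex: a beta-redex


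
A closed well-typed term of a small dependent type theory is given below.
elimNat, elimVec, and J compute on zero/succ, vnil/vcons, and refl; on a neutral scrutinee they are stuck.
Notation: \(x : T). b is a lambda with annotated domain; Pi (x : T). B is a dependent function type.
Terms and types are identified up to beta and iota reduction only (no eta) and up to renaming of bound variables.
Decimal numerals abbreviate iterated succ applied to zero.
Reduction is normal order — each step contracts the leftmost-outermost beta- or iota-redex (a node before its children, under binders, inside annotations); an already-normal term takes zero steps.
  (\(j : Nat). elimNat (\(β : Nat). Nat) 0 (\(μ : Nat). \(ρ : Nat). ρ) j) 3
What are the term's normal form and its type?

resulting normal form:
  0
type:
  Nat


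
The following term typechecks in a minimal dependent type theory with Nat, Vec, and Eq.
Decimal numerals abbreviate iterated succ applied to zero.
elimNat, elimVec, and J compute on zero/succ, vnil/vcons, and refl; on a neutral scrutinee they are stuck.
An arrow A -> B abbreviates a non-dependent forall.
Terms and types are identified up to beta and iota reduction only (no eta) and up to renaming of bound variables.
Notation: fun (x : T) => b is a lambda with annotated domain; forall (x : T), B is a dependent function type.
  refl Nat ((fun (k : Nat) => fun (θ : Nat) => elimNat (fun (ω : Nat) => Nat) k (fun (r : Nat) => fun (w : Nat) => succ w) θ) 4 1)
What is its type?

inferred type:
  Eq Nat 5 5


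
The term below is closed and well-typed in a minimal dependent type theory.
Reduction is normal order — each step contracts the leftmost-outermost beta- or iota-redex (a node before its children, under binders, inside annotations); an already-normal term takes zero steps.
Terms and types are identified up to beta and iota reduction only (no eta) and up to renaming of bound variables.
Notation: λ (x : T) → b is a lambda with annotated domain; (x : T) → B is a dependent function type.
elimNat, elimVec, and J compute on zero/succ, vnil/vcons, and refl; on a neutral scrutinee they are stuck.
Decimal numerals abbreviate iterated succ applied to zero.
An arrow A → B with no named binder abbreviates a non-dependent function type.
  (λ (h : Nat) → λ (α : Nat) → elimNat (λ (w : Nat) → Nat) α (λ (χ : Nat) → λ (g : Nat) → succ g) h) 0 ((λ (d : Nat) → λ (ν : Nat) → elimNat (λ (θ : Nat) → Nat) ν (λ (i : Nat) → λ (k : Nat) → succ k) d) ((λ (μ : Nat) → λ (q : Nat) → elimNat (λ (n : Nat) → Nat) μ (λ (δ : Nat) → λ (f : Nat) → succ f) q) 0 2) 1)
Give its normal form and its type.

resulting normal form:
  3
inferred type:
  Nat


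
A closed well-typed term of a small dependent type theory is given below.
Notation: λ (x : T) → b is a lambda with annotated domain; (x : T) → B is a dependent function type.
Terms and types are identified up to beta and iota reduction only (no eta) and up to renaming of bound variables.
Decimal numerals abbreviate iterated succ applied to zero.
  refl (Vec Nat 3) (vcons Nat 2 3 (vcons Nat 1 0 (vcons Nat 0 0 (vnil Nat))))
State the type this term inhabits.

type:
  Eq (Vec Nat 3) (vcons Nat 2 3 (vcons Nat 1 0 (vcons Nat 0 0 (vnil Nat)))) (vcons Nat 2 3 (vcons Nat 1 0 (vcons Nat 0 0 (vnil Nat))))


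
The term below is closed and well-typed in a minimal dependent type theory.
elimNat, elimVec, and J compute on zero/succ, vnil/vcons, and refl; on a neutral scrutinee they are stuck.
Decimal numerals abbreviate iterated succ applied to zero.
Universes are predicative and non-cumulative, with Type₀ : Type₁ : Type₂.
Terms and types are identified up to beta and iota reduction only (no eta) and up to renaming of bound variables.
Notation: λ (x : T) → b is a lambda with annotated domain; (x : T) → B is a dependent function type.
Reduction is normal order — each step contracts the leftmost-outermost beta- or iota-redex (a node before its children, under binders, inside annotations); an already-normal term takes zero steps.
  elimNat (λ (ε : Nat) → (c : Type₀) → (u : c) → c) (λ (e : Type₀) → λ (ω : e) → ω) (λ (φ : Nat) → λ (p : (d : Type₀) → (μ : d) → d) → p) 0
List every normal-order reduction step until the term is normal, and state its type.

normal-order reduction:
  elimNat (λ (ε : Nat) → (c : Type₀) → (u : c) → c) (λ (e : Type₀) → λ (ω : e) → ω) (λ (φ : Nat) → λ (p : (d : Type₀) → (μ : d) → d) → p) 0
  ~> λ (ε : Type₀) → λ (c : ε) → c
type:
  (ε : Type₀) → (c : ε) → ε


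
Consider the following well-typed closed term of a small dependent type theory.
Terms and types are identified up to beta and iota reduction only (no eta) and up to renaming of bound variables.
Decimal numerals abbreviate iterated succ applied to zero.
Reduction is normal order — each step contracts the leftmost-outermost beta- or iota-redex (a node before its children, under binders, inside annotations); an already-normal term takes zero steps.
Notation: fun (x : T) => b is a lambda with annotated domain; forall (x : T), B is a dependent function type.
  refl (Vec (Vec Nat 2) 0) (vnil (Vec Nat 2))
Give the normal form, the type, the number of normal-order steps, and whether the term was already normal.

reduced normal form:
  refl (Vec (Vec Nat 2) 0) (vnil (Vec Nat 2))
type:
  Eq (Vec (Vec Nat 2) 0) (vnil (Vec Nat 2)) (vnil (Vec Nat 2))
normal-order step count: 0
term was already normal: yes


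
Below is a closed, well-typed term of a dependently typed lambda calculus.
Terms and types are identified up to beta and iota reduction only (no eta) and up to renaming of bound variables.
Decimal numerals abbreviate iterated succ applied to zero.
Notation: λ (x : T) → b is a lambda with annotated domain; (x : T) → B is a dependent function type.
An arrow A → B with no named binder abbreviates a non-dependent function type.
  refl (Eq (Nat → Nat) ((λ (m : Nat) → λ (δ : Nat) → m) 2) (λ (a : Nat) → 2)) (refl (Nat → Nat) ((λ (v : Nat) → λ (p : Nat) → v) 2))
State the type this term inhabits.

inferred type:
  Eq (Eq (Nat → Nat) (λ (m : Nat) → 2) (λ (δ : Nat) → 2)) (refl (Nat → Nat) (λ (a : Nat) → 2)) (refl (Nat → Nat) (λ (v : Nat) → 2))


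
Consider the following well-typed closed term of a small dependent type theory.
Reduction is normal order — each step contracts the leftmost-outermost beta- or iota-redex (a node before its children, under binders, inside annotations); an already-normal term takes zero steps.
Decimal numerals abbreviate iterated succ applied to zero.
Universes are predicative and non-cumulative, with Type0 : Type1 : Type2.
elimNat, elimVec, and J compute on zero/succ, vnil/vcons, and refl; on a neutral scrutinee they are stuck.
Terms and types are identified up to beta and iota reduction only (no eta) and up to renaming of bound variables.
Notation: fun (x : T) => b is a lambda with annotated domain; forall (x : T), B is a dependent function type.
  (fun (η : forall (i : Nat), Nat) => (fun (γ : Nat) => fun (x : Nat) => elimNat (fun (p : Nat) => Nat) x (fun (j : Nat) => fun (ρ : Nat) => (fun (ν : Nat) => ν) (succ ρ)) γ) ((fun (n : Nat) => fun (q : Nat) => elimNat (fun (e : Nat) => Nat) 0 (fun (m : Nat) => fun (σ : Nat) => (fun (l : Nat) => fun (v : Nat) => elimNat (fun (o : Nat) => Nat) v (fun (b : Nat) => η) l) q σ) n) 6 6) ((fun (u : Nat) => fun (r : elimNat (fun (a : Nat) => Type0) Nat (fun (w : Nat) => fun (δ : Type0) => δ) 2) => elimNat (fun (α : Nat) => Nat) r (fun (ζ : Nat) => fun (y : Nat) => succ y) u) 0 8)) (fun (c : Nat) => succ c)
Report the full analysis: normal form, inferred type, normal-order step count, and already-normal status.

resulting normal form:
  44
inferred type:
  Nat
normal-order step count: 263
already normal: no
first contracted redex: a beta-redex


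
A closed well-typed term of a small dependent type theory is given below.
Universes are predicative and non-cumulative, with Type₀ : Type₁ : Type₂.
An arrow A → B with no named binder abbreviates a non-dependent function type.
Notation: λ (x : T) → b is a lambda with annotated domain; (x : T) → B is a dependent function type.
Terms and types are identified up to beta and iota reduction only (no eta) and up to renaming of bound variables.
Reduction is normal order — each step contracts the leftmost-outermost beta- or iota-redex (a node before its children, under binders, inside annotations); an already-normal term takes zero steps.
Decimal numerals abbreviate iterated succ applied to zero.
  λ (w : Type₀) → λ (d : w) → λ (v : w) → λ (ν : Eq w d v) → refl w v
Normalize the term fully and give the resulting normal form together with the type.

normal form:
  λ (w : Type₀) → λ (d : w) → λ (v : w) → λ (ν : Eq w d v) → refl w v
the term's type:
  (w : Type₀) → (d : w) → (v : w) → Eq w d v → Eq w v v
observation: the term is already in normal form.


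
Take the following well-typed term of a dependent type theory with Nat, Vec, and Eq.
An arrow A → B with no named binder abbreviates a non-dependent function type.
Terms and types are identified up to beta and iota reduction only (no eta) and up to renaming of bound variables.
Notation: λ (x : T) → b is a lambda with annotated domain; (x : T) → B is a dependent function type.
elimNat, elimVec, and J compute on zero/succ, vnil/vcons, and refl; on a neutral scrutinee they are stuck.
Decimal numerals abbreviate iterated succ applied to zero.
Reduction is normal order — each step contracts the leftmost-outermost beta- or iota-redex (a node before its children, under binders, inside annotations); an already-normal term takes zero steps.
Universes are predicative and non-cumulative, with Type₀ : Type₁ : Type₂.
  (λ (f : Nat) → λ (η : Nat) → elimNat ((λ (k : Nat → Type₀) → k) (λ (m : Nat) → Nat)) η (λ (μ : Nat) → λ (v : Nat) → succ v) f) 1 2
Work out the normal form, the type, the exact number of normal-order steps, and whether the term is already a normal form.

resulting normal form:
  3
inferred type:
  Nat
normal-order step count: 6
term was already normal: no
first redex: a beta-redex


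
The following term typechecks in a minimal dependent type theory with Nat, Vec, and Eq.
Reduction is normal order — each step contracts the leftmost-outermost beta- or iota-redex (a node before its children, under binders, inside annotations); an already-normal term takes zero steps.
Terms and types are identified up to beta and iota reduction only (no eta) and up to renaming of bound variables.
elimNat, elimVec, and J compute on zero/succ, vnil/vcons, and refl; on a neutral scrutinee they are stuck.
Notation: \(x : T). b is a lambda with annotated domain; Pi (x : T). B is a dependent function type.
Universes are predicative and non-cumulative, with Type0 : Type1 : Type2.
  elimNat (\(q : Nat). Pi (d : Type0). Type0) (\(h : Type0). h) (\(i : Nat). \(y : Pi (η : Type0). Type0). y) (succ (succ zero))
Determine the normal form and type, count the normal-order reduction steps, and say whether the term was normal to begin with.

resulting normal form:
  \(q : Type0). q
the term's type:
  Pi (q : Type0). Type0
steps to reach normal form (normal order): 7
started in normal form: no
first redex: an elimNat iota-redex


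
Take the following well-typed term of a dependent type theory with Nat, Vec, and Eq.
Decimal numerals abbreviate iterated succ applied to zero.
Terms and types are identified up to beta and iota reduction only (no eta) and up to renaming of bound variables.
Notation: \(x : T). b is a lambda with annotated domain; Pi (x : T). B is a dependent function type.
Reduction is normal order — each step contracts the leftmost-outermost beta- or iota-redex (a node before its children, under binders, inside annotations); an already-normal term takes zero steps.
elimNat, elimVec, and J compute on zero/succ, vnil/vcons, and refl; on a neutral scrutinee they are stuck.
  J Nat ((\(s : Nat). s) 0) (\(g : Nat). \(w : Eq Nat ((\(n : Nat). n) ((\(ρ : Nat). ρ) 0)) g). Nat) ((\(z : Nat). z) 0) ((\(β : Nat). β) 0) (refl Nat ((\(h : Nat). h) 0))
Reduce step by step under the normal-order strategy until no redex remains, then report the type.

reduction (normal order):
  J Nat ((\(s : Nat). s) 0) (\(g : Nat). \(w : Eq Nat ((\(n : Nat). n) ((\(ρ : Nat). ρ) 0)) g). Nat) ((\(z : Nat). z) 0) ((\(β : Nat). β) 0) (refl Nat ((\(h : Nat). h) 0))
  ~> (\(s : Nat). s) 0
  ~> 0
inferred type:
  Nat


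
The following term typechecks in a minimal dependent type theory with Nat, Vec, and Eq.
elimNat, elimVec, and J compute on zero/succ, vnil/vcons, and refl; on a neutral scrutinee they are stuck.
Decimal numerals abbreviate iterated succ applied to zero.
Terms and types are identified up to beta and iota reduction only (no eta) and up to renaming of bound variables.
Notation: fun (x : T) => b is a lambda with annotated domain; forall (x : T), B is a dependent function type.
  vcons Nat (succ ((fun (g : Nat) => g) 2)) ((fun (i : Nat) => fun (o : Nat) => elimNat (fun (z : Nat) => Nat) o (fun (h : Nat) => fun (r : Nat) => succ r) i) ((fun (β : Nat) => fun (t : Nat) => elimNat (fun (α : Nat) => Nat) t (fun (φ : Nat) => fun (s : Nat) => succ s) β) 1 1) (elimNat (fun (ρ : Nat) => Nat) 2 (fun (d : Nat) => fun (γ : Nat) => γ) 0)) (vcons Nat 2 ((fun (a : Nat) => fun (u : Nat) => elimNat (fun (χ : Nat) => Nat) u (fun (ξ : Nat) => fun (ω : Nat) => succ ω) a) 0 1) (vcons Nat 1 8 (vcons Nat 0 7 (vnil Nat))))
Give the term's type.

inferred type:
  Vec Nat 4


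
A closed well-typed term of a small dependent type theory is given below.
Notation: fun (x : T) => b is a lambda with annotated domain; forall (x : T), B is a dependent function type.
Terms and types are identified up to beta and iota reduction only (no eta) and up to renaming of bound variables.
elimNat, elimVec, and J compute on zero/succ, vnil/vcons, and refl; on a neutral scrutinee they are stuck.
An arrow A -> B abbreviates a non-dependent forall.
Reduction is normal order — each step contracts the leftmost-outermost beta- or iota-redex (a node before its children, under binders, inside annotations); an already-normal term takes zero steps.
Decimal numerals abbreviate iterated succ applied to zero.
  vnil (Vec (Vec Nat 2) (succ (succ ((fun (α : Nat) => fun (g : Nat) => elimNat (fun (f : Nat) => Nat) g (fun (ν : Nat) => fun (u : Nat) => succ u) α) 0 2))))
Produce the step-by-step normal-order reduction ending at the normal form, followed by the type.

reduction (normal order):
  vnil (Vec (Vec Nat 2) (succ (succ ((fun (α : Nat) => fun (g : Nat) => elimNat (fun (f : Nat) => Nat) g (fun (ν : Nat) => fun (u : Nat) => succ u) α) 0 2))))
  ~> vnil (Vec (Vec Nat 2) (succ (succ ((fun (α : Nat) => elimNat (fun (g : Nat) => Nat) α (fun (f : Nat) => fun (ν : Nat) => succ ν) 0) 2))))
  ~> vnil (Vec (Vec Nat 2) (succ (succ (elimNat (fun (α : Nat) => Nat) 2 (fun (g : Nat) => fun (f : Nat) => succ f) 0))))
  ~> vnil (Vec (Vec Nat 2) 4)
type:
  Vec (Vec (Vec Nat 2) 4) 0


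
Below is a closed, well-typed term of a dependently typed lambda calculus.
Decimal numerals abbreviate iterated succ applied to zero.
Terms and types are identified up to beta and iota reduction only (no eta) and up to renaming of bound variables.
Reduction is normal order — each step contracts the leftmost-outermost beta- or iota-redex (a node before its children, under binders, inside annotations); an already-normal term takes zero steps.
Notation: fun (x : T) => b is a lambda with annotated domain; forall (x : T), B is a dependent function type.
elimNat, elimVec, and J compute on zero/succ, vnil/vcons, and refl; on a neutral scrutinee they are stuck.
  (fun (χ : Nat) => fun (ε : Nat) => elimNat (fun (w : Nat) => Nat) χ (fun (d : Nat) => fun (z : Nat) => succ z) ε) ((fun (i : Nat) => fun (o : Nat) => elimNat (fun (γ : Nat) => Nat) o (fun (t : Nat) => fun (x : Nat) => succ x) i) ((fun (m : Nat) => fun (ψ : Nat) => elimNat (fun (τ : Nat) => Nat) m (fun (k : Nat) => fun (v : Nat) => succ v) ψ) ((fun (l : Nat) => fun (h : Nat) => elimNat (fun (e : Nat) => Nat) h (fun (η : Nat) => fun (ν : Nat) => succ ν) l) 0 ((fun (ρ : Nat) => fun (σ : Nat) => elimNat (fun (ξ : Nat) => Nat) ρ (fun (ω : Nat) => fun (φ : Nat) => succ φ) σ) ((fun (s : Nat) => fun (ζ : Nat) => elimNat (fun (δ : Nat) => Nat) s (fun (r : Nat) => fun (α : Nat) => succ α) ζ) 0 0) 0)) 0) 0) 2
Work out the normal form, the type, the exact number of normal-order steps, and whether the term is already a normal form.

reduced normal form:
  2
inferred type:
  Nat
steps to reach normal form (normal order): 24
term was already normal: no
first contracted redex: a beta-redex


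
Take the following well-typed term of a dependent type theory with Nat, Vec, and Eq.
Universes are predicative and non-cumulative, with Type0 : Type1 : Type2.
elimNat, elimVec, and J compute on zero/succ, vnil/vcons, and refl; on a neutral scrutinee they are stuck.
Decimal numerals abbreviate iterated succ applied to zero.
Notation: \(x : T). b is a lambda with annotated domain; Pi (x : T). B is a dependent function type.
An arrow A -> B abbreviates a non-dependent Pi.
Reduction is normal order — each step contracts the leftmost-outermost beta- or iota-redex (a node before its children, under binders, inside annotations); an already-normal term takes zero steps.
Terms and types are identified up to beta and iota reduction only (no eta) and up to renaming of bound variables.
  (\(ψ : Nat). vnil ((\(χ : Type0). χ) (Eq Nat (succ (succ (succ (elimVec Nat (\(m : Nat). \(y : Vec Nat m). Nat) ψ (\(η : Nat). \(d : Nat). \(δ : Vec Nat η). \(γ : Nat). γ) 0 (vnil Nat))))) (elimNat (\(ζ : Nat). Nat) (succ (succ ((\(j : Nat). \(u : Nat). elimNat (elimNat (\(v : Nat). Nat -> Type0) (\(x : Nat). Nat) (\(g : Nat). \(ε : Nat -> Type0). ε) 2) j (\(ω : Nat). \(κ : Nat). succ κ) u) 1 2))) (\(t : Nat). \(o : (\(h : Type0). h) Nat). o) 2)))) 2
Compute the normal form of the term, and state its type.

reduced normal form:
  vnil (Eq Nat 5 5)
inferred type:
  Vec (Eq Nat 5 5) 0
observation: contracting a beta-redex first, the term normalizes in 19 steps.


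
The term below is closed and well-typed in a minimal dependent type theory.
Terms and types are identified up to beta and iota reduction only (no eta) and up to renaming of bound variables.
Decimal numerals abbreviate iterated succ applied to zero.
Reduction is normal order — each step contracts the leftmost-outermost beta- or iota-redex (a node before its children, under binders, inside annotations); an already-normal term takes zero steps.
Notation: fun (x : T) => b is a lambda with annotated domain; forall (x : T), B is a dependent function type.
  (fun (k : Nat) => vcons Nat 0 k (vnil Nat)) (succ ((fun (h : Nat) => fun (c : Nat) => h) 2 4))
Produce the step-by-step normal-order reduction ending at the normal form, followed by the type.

normal-order reduction sequence:
  (fun (k : Nat) => vcons Nat 0 k (vnil Nat)) (succ ((fun (h : Nat) => fun (c : Nat) => h) 2 4))
  ~> vcons Nat 0 (succ ((fun (k : Nat) => fun (h : Nat) => k) 2 4)) (vnil Nat)
  ~> vcons Nat 0 (succ ((fun (k : Nat) => 2) 4)) (vnil Nat)
  ~> vcons Nat 0 3 (vnil Nat)
the term's type:
  Vec Nat 1
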